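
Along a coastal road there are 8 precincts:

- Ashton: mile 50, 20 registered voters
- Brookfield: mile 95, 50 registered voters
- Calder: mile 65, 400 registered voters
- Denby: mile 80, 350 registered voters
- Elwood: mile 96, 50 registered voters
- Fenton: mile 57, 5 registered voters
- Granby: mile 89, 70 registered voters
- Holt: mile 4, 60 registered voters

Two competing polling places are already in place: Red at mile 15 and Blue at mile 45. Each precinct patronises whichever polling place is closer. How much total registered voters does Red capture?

The indifferent point is the midpoint (15+45)/2 = 30; precincts left of it (closer to Red at 15) go to Red, those right go to Blue.
  Holt at 4 (w=60) → Red
  Ashton at 50 (w=20) → Blue
  Fenton at 57 (w=5) → Blue
  Calder at 65 (w=400) → Blue
  Denby at 80 (w=350) → Blue
  Granby at 89 (w=70) → Blue
  Brookfield at 95 (w=50) → Blue
  Elwood at 96 (w=50) → Blue
Red captures 60; Blue captures 945.

60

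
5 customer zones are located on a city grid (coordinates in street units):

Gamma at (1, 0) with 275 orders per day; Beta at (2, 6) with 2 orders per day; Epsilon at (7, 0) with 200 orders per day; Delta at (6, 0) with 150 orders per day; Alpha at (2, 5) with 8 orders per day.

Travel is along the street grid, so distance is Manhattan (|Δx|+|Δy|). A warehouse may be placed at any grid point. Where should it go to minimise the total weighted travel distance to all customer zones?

(6, 0)

Manhattan distance separates: Σwᵢ(|x−xᵢ|+|y−yᵢ|) = Σwᵢ|x−xᵢ| + Σwᵢ|y−yᵢ|, so x and y are optimised independently as 1-D weighted medians.
Total weight W = 635; half = 317.5.
x-coordinate, sorted with cumulative weight:
  x=1 (Gamma, w=275) cum 275
  x=2 (Beta, w=2) cum 277
  x=2 (Alpha, w=8) cum 285
  x=6 (Delta, w=150) cum 435  ← median
  x=7 (Epsilon, w=200) cum 635
⇒ x* = 6
y-coordinate, sorted with cumulative weight:
  y=0 (Gamma, w=275) cum 275
  y=0 (Epsilon, w=200) cum 475  ← median
  y=0 (Delta, w=150) cum 625
  y=5 (Alpha, w=8) cum 633
  y=6 (Beta, w=2) cum 635
⇒ y* = 0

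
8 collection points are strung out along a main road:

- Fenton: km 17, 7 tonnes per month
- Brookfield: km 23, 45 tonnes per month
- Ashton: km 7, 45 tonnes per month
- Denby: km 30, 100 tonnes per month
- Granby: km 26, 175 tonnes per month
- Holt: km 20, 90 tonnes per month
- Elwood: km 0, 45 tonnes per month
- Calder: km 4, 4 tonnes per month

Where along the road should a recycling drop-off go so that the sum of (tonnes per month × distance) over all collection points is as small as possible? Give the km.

x = 26

For a sum of weighted absolute distances on a line, the optimum is the weighted median (not the mean). Total weight W = 511; half-weight = 255.5.
Sort by position and accumulate weight:
  km 0 (Elwood, w=45) → cum 45
  km 4 (Calder, w=4) → cum 49
  km 7 (Ashton, w=45) → cum 94
  km 17 (Fenton, w=7) → cum 101
  km 20 (Holt, w=90) → cum 191
  km 23 (Brookfield, w=45) → cum 236
  km 26 (Granby, w=175) → cum 411  ≥ 255.5 → median here
  km 30 (Denby, w=100) → cum 511
Optimal location: km 26.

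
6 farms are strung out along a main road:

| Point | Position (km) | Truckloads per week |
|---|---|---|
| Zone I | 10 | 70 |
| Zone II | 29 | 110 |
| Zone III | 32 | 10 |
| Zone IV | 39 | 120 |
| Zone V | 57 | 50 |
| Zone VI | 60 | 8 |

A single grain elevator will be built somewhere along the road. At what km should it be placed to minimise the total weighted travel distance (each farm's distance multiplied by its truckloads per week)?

x = 32

For a sum of weighted absolute distances on a line, the optimum is the weighted median (not the mean). Total weight W = 368; half-weight = 184.
Sort by position and accumulate weight:
  km 10 (Zone I, w=70) → cum 70
  km 29 (Zone II, w=110) → cum 180
  km 32 (Zone III, w=10) → cum 190  ≥ 184 → median here
  km 39 (Zone IV, w=120) → cum 310
  km 57 (Zone V, w=50) → cum 360
  km 60 (Zone VI, w=8) → cum 368
Optimal location: km 32.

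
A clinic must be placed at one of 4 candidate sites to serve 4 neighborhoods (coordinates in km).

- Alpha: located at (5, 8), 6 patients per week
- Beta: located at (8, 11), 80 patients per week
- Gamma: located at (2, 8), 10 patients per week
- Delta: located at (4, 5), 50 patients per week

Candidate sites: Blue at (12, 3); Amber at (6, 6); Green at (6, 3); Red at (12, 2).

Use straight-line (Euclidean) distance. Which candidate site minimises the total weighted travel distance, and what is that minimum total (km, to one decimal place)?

Total weighted distance at each candidate:
  Blue (12, 3): total = 1291.3
  Amber (6, 6): total = 600.8
  Green (6, 3): total = 895.7
  Red (12, 2): total = 1387.0
Minimum is at Amber with total 600.8 km.

Amber, total 600.8 km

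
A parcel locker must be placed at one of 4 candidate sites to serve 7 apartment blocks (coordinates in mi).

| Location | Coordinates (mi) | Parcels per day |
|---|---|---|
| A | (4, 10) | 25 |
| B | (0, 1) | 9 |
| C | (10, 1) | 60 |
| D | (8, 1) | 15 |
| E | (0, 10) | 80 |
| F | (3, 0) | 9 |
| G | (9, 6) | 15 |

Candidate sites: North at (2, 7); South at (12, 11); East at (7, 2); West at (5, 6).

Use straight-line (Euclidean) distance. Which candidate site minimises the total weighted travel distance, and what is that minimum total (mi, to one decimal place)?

West, total 1307.6 mi

Total weighted distance at each candidate:
  North (2, 7): total = 1332.5
  South (12, 11): total = 2294.3
  East (7, 2): total = 1445.9
  West (5, 6): total = 1307.6
Minimum is at West with total 1307.6 mi.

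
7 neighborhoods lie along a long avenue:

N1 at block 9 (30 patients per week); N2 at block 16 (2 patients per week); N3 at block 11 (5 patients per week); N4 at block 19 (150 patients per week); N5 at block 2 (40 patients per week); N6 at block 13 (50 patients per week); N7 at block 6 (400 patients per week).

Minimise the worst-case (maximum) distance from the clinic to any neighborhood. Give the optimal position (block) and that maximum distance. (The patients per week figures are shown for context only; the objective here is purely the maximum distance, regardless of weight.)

location 10.5, max distance 8.5

The 1-center on a line is the midpoint of the two extreme points: leftmost at 2, rightmost at 19.
Optimal location = (2 + 19)/2 = 10.5; maximum distance = (19 − 2)/2 = 8.5.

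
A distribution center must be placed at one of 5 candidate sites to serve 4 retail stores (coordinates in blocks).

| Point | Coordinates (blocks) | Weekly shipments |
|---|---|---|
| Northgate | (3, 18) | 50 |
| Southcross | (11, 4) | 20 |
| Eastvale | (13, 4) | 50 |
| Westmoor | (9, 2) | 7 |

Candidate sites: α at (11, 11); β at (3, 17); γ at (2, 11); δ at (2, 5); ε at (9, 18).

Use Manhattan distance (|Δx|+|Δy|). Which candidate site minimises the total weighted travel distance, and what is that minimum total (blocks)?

Total weighted distance at each candidate:
  α (11, 11): total = 1417
  β (3, 17): total = 1767
  γ (2, 11): total = 1732
  δ (2, 5): total = 1570
  ε (9, 18): total = 1632
Minimum is at α with total 1417 blocks.

α, total 1417 blocks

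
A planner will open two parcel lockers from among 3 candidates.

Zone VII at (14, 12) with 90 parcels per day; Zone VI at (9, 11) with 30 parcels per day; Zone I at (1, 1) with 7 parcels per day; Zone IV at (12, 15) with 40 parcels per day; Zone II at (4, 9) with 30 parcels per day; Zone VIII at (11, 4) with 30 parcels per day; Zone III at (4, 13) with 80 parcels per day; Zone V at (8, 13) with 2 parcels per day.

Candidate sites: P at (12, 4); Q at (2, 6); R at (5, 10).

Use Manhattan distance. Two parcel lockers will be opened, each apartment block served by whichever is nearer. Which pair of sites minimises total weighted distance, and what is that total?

Evaluate every pair (each demand assigned to the nearer of the two):
  {P, R}: total = 2003
  {Q, R}: total = 2384
  {P, Q}: total = 2608
Best pair: {P, R} with total 2003.

{P, R}, total 2003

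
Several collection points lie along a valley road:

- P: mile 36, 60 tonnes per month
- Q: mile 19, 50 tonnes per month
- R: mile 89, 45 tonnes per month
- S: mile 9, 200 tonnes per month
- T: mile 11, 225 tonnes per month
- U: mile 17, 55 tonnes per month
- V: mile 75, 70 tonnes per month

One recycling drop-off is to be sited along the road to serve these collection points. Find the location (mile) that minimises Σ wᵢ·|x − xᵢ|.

x = 11

For a sum of weighted absolute distances on a line, the optimum is the weighted median (not the mean). Total weight W = 705; half-weight = 352.5.
Sort by position and accumulate weight:
  mile 9 (S, w=200) → cum 200
  mile 11 (T, w=225) → cum 425  ≥ 352.5 → median here
  mile 17 (U, w=55) → cum 480
  mile 19 (Q, w=50) → cum 530
  mile 36 (P, w=60) → cum 590
  mile 75 (V, w=70) → cum 660
  mile 89 (R, w=45) → cum 705
Optimal location: mile 11.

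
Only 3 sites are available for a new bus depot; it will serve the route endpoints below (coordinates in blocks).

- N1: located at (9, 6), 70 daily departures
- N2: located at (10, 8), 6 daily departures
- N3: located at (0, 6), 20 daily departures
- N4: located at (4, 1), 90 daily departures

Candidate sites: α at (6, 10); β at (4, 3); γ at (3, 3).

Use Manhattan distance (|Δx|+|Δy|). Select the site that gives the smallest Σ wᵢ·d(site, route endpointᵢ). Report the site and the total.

Total weighted distance at each candidate:
  α (6, 10): total = 1716
  β (4, 3): total = 946
  γ (3, 3): total = 1092
Minimum is at β with total 946 blocks.

β, total 946 blocks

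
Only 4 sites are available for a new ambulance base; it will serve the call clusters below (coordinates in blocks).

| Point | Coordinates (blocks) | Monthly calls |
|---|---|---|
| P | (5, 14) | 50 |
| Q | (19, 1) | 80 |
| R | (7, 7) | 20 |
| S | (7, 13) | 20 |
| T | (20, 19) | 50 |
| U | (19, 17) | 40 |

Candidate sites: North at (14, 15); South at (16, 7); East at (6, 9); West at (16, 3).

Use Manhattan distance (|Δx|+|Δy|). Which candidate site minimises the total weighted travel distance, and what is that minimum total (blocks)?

North, total 3280 blocks

Total weighted distance at each candidate:
  North (14, 15): total = 3280
  South (16, 7): total = 3420
  East (6, 9): total = 4180
  West (16, 3): total = 3820
Minimum is at North with total 3280 blocks.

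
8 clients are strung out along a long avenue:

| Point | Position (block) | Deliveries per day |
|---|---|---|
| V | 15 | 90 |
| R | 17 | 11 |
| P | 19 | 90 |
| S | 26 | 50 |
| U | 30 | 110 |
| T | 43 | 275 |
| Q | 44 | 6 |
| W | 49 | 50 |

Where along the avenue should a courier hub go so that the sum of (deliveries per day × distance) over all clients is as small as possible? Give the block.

For a sum of weighted absolute distances on a line, the optimum is the weighted median (not the mean). Total weight W = 682; half-weight = 341.
Sort by position and accumulate weight:
  block 15 (V, w=90) → cum 90
  block 17 (R, w=11) → cum 101
  block 19 (P, w=90) → cum 191
  block 26 (S, w=50) → cum 241
  block 30 (U, w=110) → cum 351  ≥ 341 → median here
  block 43 (T, w=275) → cum 626
  block 44 (Q, w=6) → cum 632
  block 49 (W, w=50) → cum 682
Optimal location: block 30.

x = 30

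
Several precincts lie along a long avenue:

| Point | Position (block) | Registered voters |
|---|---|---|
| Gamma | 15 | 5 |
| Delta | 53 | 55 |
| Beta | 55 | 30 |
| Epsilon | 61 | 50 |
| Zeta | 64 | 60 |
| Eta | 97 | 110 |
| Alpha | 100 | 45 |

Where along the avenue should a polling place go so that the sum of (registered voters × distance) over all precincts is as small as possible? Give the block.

x = 64

For a sum of weighted absolute distances on a line, the optimum is the weighted median (not the mean). Total weight W = 355; half-weight = 177.5.
Sort by position and accumulate weight:
  block 15 (Gamma, w=5) → cum 5
  block 53 (Delta, w=55) → cum 60
  block 55 (Beta, w=30) → cum 90
  block 61 (Epsilon, w=50) → cum 140
  block 64 (Zeta, w=60) → cum 200  ≥ 177.5 → median here
  block 97 (Eta, w=110) → cum 310
  block 100 (Alpha, w=45) → cum 355
Optimal location: block 64.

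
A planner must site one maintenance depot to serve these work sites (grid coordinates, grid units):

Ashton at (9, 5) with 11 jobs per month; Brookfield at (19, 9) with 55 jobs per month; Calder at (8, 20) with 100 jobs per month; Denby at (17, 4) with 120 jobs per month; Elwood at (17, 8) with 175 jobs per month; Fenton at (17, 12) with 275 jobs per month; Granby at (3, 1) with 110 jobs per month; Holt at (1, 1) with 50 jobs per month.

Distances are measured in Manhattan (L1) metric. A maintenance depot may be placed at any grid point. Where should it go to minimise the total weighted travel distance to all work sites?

Manhattan distance separates: Σwᵢ(|x−xᵢ|+|y−yᵢ|) = Σwᵢ|x−xᵢ| + Σwᵢ|y−yᵢ|, so x and y are optimised independently as 1-D weighted medians.
Total weight W = 896; half = 448.
x-coordinate, sorted with cumulative weight:
  x=1 (Holt, w=50) cum 50
  x=3 (Granby, w=110) cum 160
  x=8 (Calder, w=100) cum 260
  x=9 (Ashton, w=11) cum 271
  x=17 (Denby, w=120) cum 391
  x=17 (Elwood, w=175) cum 566  ← median
  x=17 (Fenton, w=275) cum 841
  x=19 (Brookfield, w=55) cum 896
⇒ x* = 17
y-coordinate, sorted with cumulative weight:
  y=1 (Granby, w=110) cum 110
  y=1 (Holt, w=50) cum 160
  y=4 (Denby, w=120) cum 280
  y=5 (Ashton, w=11) cum 291
  y=8 (Elwood, w=175) cum 466  ← median
  y=9 (Brookfield, w=55) cum 521
  y=12 (Fenton, w=275) cum 796
  y=20 (Calder, w=100) cum 896
⇒ y* = 8

(17, 8)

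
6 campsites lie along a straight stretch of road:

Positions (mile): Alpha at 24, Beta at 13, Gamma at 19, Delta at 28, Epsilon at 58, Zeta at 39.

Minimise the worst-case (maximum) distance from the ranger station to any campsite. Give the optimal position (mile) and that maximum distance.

location 35.5, max distance 22.5

The 1-center on a line is the midpoint of the two extreme points: leftmost at 13, rightmost at 58.
Optimal location = (13 + 58)/2 = 35.5; maximum distance = (58 − 13)/2 = 22.5.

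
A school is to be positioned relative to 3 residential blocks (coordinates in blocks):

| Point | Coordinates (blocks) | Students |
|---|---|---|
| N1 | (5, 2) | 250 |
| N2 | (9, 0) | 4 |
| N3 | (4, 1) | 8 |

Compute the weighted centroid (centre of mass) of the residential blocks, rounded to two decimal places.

The minimiser of Σwᵢ‖p−pᵢ‖² is the weighted centroid p* = (Σwᵢpᵢ)/(Σwᵢ).
Σwᵢ = 262.
Σwᵢxᵢ = 250·5 + 4·9 + 8·4 = 1318.
Σwᵢyᵢ = 250·2 + 4·0 + 8·1 = 508.
x* = 1318/262 = 5.03, y* = 508/262 = 1.94.

(5.03, 1.94)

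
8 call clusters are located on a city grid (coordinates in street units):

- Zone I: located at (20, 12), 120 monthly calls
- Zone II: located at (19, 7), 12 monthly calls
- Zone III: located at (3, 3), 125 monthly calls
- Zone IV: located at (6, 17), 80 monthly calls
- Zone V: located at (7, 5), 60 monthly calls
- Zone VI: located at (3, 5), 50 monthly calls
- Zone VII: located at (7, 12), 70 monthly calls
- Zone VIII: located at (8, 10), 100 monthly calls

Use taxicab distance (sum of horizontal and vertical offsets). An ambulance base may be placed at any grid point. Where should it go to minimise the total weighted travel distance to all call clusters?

Manhattan distance separates: Σwᵢ(|x−xᵢ|+|y−yᵢ|) = Σwᵢ|x−xᵢ| + Σwᵢ|y−yᵢ|, so x and y are optimised independently as 1-D weighted medians.
Total weight W = 617; half = 308.5.
x-coordinate, sorted with cumulative weight:
  x=3 (Zone III, w=125) cum 125
  x=3 (Zone VI, w=50) cum 175
  x=6 (Zone IV, w=80) cum 255
  x=7 (Zone V, w=60) cum 315  ← median
  x=7 (Zone VII, w=70) cum 385
  x=8 (Zone VIII, w=100) cum 485
  x=19 (Zone II, w=12) cum 497
  x=20 (Zone I, w=120) cum 617
⇒ x* = 7
y-coordinate, sorted with cumulative weight:
  y=3 (Zone III, w=125) cum 125
  y=5 (Zone V, w=60) cum 185
  y=5 (Zone VI, w=50) cum 235
  y=7 (Zone II, w=12) cum 247
  y=10 (Zone VIII, w=100) cum 347  ← median
  y=12 (Zone I, w=120) cum 467
  y=12 (Zone VII, w=70) cum 537
  y=17 (Zone IV, w=80) cum 617
⇒ y* = 10

(7, 10)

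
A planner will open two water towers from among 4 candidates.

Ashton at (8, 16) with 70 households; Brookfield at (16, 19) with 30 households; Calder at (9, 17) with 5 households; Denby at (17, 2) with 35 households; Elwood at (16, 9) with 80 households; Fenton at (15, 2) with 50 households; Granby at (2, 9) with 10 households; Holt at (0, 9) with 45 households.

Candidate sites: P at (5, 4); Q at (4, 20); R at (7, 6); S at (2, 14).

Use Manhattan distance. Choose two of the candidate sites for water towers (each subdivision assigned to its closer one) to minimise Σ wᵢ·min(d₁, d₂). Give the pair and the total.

Evaluate every pair (each demand assigned to the nearer of the two):
  {Q, R}: total = 3570
  {R, S}: total = 3595
  {P, Q}: total = 3890
  {P, S}: total = 3915
  {P, R}: total = 4075
  {Q, S}: total = 5070
Best pair: {Q, R} with total 3570.

{Q, R}, total 3570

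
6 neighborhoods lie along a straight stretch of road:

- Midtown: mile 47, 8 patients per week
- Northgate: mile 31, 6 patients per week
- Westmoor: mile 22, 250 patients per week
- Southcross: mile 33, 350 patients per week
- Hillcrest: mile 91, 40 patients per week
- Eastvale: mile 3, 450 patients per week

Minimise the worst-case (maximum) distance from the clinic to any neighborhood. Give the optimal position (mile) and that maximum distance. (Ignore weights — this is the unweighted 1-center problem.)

The 1-center on a line is the midpoint of the two extreme points: leftmost at 3, rightmost at 91.
Optimal location = (3 + 91)/2 = 47; maximum distance = (91 − 3)/2 = 44.

location 47, max distance 44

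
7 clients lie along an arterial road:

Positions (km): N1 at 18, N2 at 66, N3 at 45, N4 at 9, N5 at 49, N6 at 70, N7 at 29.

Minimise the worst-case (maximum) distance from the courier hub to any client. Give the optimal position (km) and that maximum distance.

The 1-center on a line is the midpoint of the two extreme points: leftmost at 9, rightmost at 70.
Optimal location = (9 + 70)/2 = 39.5; maximum distance = (70 − 9)/2 = 30.5.

location 39.5, max distance 30.5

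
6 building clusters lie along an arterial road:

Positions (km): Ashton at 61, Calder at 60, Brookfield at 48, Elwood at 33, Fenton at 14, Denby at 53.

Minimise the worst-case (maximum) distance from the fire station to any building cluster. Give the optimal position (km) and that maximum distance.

location 37.5, max distance 23.5

The 1-center on a line is the midpoint of the two extreme points: leftmost at 14, rightmost at 61.
Optimal location = (14 + 61)/2 = 37.5; maximum distance = (61 − 14)/2 = 23.5.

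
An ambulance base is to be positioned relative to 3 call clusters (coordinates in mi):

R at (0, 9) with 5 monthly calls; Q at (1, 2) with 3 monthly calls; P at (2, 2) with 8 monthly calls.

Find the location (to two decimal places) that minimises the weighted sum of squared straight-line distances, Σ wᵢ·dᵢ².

The minimiser of Σwᵢ‖p−pᵢ‖² is the weighted centroid p* = (Σwᵢpᵢ)/(Σwᵢ).
Σwᵢ = 16.
Σwᵢxᵢ = 5·0 + 3·1 + 8·2 = 19.
Σwᵢyᵢ = 5·9 + 3·2 + 8·2 = 67.
x* = 19/16 = 1.19, y* = 67/16 = 4.19.

(1.19, 4.19)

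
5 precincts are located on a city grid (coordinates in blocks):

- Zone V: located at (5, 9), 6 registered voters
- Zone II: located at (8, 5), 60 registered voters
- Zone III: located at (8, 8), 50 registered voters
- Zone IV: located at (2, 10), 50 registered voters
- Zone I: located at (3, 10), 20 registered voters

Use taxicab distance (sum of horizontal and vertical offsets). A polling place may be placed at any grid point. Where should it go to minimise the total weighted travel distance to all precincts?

Manhattan distance separates: Σwᵢ(|x−xᵢ|+|y−yᵢ|) = Σwᵢ|x−xᵢ| + Σwᵢ|y−yᵢ|, so x and y are optimised independently as 1-D weighted medians.
Total weight W = 186; half = 93.
x-coordinate, sorted with cumulative weight:
  x=2 (Zone IV, w=50) cum 50
  x=3 (Zone I, w=20) cum 70
  x=5 (Zone V, w=6) cum 76
  x=8 (Zone II, w=60) cum 136  ← median
  x=8 (Zone III, w=50) cum 186
⇒ x* = 8
y-coordinate, sorted with cumulative weight:
  y=5 (Zone II, w=60) cum 60
  y=8 (Zone III, w=50) cum 110  ← median
  y=9 (Zone V, w=6) cum 116
  y=10 (Zone IV, w=50) cum 166
  y=10 (Zone I, w=20) cum 186
⇒ y* = 8

(8, 8)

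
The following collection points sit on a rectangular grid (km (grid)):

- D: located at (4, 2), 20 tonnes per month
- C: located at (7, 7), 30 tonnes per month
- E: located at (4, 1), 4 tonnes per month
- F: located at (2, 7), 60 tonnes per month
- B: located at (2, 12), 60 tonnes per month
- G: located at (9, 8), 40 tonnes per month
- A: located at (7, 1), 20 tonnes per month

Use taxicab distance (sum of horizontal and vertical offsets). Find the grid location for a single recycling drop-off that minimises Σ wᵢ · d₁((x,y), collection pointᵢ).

(2, 7)

Manhattan distance separates: Σwᵢ(|x−xᵢ|+|y−yᵢ|) = Σwᵢ|x−xᵢ| + Σwᵢ|y−yᵢ|, so x and y are optimised independently as 1-D weighted medians.
Total weight W = 234; half = 117.
x-coordinate, sorted with cumulative weight:
  x=2 (F, w=60) cum 60
  x=2 (B, w=60) cum 120  ← median
  x=4 (D, w=20) cum 140
  x=4 (E, w=4) cum 144
  x=7 (C, w=30) cum 174
  x=7 (A, w=20) cum 194
  x=9 (G, w=40) cum 234
⇒ x* = 2
y-coordinate, sorted with cumulative weight:
  y=1 (E, w=4) cum 4
  y=1 (A, w=20) cum 24
  y=2 (D, w=20) cum 44
  y=7 (C, w=30) cum 74
  y=7 (F, w=60) cum 134  ← median
  y=8 (G, w=40) cum 174
  y=12 (B, w=60) cum 234
⇒ y* = 7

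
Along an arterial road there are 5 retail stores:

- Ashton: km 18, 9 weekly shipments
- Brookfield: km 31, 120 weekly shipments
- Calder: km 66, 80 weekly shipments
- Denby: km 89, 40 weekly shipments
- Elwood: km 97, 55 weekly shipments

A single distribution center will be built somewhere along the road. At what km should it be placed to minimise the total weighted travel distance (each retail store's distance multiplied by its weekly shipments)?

x = 66

For a sum of weighted absolute distances on a line, the optimum is the weighted median (not the mean). Total weight W = 304; half-weight = 152.
Sort by position and accumulate weight:
  km 18 (Ashton, w=9) → cum 9
  km 31 (Brookfield, w=120) → cum 129
  km 66 (Calder, w=80) → cum 209  ≥ 152 → median here
  km 89 (Denby, w=40) → cum 249
  km 97 (Elwood, w=55) → cum 304
Optimal location: km 66.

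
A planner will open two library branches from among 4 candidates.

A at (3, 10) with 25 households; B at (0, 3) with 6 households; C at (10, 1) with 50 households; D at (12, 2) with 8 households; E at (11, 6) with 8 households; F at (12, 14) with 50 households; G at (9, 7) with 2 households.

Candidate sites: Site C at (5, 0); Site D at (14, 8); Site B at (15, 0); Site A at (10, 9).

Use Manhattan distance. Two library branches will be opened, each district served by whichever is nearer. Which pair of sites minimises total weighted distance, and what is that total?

Evaluate every pair (each demand assigned to the nearer of the two):
  {Site C, Site A}: total = 1008
  {Site B, Site A}: total = 1024
  {Site D, Site A}: total = 1148
  {Site C, Site D}: total = 1164
  {Site D, Site B}: total = 1225
  {Site C, Site B}: total = 1640
Best pair: {Site C, Site A} with total 1008.

{Site C, Site A}, total 1008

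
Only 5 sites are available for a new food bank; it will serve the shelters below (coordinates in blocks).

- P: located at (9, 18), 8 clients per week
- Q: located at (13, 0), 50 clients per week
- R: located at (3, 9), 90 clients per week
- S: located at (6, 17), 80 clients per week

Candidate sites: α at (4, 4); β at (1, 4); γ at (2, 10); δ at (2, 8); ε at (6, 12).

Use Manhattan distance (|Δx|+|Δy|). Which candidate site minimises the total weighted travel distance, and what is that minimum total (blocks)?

Total weighted distance at each candidate:
  α (4, 4): total = 2542
  β (1, 4): total = 3046
  γ (2, 10): total = 2230
  δ (2, 8): total = 2306
  ε (6, 12): total = 1962
Minimum is at ε with total 1962 blocks.

ε, total 1962 blocks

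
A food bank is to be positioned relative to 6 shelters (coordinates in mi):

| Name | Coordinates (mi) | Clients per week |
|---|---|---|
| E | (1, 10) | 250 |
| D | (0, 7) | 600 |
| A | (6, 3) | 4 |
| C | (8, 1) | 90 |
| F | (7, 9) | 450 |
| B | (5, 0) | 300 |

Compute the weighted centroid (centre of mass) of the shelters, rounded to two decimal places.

The minimiser of Σwᵢ‖p−pᵢ‖² is the weighted centroid p* = (Σwᵢpᵢ)/(Σwᵢ).
Σwᵢ = 1694.
Σwᵢxᵢ = 250·1 + 600·0 + 4·6 + 90·8 + 450·7 + 300·5 = 5644.
Σwᵢyᵢ = 250·10 + 600·7 + 4·3 + 90·1 + 450·9 + 300·0 = 10852.
x* = 5644/1694 = 3.33, y* = 10852/1694 = 6.41.

(3.33, 6.41)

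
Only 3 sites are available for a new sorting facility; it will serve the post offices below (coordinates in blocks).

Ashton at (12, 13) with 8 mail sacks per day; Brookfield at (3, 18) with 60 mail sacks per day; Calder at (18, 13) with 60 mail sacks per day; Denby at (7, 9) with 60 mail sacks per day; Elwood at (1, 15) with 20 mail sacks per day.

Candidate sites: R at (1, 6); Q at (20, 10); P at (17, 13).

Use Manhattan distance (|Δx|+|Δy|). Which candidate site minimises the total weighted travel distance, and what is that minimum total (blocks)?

Total weighted distance at each candidate:
  R (1, 6): total = 3144
  Q (20, 10): total = 3208
  P (17, 13): total = 2440
Minimum is at P with total 2440 blocks.

P, total 2440 blocks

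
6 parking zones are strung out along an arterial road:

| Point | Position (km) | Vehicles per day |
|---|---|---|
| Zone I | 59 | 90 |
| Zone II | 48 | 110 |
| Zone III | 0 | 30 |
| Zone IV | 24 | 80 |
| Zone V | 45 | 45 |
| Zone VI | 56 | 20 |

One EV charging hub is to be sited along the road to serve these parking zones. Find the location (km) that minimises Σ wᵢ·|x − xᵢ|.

For a sum of weighted absolute distances on a line, the optimum is the weighted median (not the mean). Total weight W = 375; half-weight = 187.5.
Sort by position and accumulate weight:
  km 0 (Zone III, w=30) → cum 30
  km 24 (Zone IV, w=80) → cum 110
  km 45 (Zone V, w=45) → cum 155
  km 48 (Zone II, w=110) → cum 265  ≥ 187.5 → median here
  km 56 (Zone VI, w=20) → cum 285
  km 59 (Zone I, w=90) → cum 375
Optimal location: km 48.

x = 48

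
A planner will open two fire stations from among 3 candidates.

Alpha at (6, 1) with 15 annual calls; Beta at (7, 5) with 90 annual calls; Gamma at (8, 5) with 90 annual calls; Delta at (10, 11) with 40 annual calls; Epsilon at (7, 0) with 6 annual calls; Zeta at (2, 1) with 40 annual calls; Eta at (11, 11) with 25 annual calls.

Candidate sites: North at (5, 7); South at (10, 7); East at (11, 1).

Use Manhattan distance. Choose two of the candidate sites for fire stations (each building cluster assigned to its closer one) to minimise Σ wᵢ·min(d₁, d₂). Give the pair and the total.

{North, South}, total 1524

Evaluate every pair (each demand assigned to the nearer of the two):
  {North, South}: total = 1524
  {South, East}: total = 1560
  {North, East}: total = 1885
Best pair: {North, South} with total 1524.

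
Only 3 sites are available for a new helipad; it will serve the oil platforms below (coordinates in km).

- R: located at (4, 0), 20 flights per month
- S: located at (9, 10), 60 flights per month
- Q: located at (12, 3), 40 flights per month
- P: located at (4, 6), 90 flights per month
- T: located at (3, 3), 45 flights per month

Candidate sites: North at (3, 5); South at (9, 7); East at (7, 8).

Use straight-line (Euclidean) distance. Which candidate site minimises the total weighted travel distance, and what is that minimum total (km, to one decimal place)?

North, total 1156.7 km

Total weighted distance at each candidate:
  North (3, 5): total = 1156.7
  South (9, 7): total = 1335.5
  East (7, 8): total = 1236.1
Minimum is at North with total 1156.7 km.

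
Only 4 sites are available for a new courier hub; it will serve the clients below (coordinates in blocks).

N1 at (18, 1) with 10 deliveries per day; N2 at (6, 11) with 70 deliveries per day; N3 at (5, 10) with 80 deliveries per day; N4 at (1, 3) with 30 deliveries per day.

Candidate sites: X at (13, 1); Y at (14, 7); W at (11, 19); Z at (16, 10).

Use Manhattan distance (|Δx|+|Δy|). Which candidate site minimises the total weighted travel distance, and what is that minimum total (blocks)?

Total weighted distance at each candidate:
  X (13, 1): total = 3020
  Y (14, 7): total = 2410
  W (11, 19): total = 3140
  Z (16, 10): total = 2420
Minimum is at Y with total 2410 blocks.

Y, total 2410 blocks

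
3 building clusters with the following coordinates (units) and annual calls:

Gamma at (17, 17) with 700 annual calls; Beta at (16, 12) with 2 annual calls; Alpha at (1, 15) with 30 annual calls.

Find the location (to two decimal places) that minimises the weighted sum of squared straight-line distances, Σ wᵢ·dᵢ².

The minimiser of Σwᵢ‖p−pᵢ‖² is the weighted centroid p* = (Σwᵢpᵢ)/(Σwᵢ).
Σwᵢ = 732.
Σwᵢxᵢ = 700·17 + 2·16 + 30·1 = 11962.
Σwᵢyᵢ = 700·17 + 2·12 + 30·15 = 12374.
x* = 11962/732 = 16.34, y* = 12374/732 = 16.90.

(16.34, 16.90)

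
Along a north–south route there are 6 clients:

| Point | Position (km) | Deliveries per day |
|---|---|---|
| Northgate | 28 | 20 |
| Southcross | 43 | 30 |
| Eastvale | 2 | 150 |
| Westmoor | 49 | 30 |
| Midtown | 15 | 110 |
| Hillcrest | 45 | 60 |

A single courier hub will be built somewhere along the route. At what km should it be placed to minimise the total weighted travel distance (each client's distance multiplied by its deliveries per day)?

For a sum of weighted absolute distances on a line, the optimum is the weighted median (not the mean). Total weight W = 400; half-weight = 200.
Sort by position and accumulate weight:
  km 2 (Eastvale, w=150) → cum 150
  km 15 (Midtown, w=110) → cum 260  ≥ 200 → median here
  km 28 (Northgate, w=20) → cum 280
  km 43 (Southcross, w=30) → cum 310
  km 45 (Hillcrest, w=60) → cum 370
  km 49 (Westmoor, w=30) → cum 400
Optimal location: km 15.

x = 15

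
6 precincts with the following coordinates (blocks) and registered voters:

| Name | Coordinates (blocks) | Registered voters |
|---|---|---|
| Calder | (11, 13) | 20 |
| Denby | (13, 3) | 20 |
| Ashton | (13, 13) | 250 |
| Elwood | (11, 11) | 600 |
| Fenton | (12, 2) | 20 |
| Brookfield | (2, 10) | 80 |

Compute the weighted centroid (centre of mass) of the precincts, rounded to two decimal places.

(10.84, 11.12)

The minimiser of Σwᵢ‖p−pᵢ‖² is the weighted centroid p* = (Σwᵢpᵢ)/(Σwᵢ).
Σwᵢ = 990.
Σwᵢxᵢ = 20·11 + 20·13 + 250·13 + 600·11 + 20·12 + 80·2 = 10730.
Σwᵢyᵢ = 20·13 + 20·3 + 250·13 + 600·11 + 20·2 + 80·10 = 11010.
x* = 10730/990 = 10.84, y* = 11010/990 = 11.12.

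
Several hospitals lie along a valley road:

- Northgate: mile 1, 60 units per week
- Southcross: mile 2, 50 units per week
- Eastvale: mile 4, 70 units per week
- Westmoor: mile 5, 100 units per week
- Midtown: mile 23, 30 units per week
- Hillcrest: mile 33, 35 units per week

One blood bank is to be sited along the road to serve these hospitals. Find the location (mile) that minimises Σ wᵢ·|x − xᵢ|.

x = 4

For a sum of weighted absolute distances on a line, the optimum is the weighted median (not the mean). Total weight W = 345; half-weight = 172.5.
Sort by position and accumulate weight:
  mile 1 (Northgate, w=60) → cum 60
  mile 2 (Southcross, w=50) → cum 110
  mile 4 (Eastvale, w=70) → cum 180  ≥ 172.5 → median here
  mile 5 (Westmoor, w=100) → cum 280
  mile 23 (Midtown, w=30) → cum 310
  mile 33 (Hillcrest, w=35) → cum 345
Optimal location: mile 4.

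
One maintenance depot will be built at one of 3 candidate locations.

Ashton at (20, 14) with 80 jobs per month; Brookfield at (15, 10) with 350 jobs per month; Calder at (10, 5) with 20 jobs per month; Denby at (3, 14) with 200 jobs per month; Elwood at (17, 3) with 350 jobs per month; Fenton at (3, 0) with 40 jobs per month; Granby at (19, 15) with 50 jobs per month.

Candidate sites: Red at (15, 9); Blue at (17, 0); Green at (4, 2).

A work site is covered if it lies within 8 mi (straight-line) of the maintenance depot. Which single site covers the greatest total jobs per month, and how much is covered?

Coverage radius r = 8 mi; a point is covered iff (Δx)²+(Δy)² ≤ 8² = 64.
  Red (15, 9): covers {Ashton, Brookfield, Calder, Elwood, Granby} → 850
  Blue (17, 0): covers {Elwood} → 350
  Green (4, 2): covers {Calder, Fenton} → 60
Maximum coverage at Red: 850 jobs per month.

Red, covering 850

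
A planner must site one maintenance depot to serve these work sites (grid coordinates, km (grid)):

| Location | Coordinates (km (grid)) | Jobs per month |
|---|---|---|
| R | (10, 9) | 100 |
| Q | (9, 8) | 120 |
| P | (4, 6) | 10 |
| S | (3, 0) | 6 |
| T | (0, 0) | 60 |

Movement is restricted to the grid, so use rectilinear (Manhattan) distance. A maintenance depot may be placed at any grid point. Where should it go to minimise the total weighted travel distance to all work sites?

(9, 8)

Manhattan distance separates: Σwᵢ(|x−xᵢ|+|y−yᵢ|) = Σwᵢ|x−xᵢ| + Σwᵢ|y−yᵢ|, so x and y are optimised independently as 1-D weighted medians.
Total weight W = 296; half = 148.
x-coordinate, sorted with cumulative weight:
  x=0 (T, w=60) cum 60
  x=3 (S, w=6) cum 66
  x=4 (P, w=10) cum 76
  x=9 (Q, w=120) cum 196  ← median
  x=10 (R, w=100) cum 296
⇒ x* = 9
y-coordinate, sorted with cumulative weight:
  y=0 (S, w=6) cum 6
  y=0 (T, w=60) cum 66
  y=6 (P, w=10) cum 76
  y=8 (Q, w=120) cum 196  ← median
  y=9 (R, w=100) cum 296
⇒ y* = 8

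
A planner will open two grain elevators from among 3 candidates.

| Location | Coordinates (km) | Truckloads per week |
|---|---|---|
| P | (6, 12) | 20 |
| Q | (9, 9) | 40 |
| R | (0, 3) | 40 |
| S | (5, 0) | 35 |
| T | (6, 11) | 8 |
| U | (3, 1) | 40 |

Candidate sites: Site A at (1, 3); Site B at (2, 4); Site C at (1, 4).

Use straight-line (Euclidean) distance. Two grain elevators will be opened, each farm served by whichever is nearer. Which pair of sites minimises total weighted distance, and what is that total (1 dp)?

{Site A, Site B}, total 915.6

Evaluate every pair (each demand assigned to the nearer of the two):
  {Site A, Site B}: total = 915.6
  {Site B, Site C}: total = 945.5
  {Site A, Site C}: total = 963.0
Best pair: {Site A, Site B} with total 915.6.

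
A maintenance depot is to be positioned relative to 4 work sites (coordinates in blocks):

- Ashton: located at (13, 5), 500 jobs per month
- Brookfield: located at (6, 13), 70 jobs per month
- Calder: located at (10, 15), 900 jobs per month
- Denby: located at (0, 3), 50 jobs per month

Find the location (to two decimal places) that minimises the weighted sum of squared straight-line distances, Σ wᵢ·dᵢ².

The minimiser of Σwᵢ‖p−pᵢ‖² is the weighted centroid p* = (Σwᵢpᵢ)/(Σwᵢ).
Σwᵢ = 1520.
Σwᵢxᵢ = 500·13 + 70·6 + 900·10 + 50·0 = 15920.
Σwᵢyᵢ = 500·5 + 70·13 + 900·15 + 50·3 = 17060.
x* = 15920/1520 = 10.47, y* = 17060/1520 = 11.22.

(10.47, 11.22)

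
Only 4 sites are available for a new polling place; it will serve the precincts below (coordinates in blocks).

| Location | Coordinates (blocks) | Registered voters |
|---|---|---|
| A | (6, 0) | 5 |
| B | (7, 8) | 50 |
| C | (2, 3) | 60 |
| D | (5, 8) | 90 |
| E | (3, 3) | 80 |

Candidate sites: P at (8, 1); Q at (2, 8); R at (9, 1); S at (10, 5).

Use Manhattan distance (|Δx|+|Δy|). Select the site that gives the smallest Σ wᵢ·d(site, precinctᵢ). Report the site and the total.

Q, total 1360 blocks

Total weighted distance at each candidate:
  P (8, 1): total = 2355
  Q (2, 8): total = 1360
  R (9, 1): total = 2640
  S (10, 5): total = 2385
Minimum is at Q with total 1360 blocks.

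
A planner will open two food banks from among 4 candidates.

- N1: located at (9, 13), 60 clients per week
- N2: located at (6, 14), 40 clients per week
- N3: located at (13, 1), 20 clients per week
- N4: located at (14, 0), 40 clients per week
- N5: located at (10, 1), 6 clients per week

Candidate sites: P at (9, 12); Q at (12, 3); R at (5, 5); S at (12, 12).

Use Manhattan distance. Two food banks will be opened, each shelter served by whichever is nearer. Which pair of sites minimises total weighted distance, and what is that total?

Evaluate every pair (each demand assigned to the nearer of the two):
  {P, Q}: total = 544
  {Q, S}: total = 844
  {P, R}: total = 1114
  {P, S}: total = 1132
  {Q, R}: total = 1404
  {R, S}: total = 1414
Best pair: {P, Q} with total 544.

{P, Q}, total 544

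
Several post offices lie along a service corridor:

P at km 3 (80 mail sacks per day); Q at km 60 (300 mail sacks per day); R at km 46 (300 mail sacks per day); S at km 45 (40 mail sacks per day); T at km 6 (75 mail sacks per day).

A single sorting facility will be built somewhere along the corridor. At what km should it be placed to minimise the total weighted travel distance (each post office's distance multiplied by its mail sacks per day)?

For a sum of weighted absolute distances on a line, the optimum is the weighted median (not the mean). Total weight W = 795; half-weight = 397.5.
Sort by position and accumulate weight:
  km 3 (P, w=80) → cum 80
  km 6 (T, w=75) → cum 155
  km 45 (S, w=40) → cum 195
  km 46 (R, w=300) → cum 495  ≥ 397.5 → median here
  km 60 (Q, w=300) → cum 795
Optimal location: km 46.

x = 46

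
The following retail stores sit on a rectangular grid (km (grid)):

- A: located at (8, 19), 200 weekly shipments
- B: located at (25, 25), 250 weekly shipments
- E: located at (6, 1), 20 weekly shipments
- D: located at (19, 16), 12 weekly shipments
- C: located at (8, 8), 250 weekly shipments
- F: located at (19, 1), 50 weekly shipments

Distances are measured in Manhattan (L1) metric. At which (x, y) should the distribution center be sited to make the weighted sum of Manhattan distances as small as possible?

Manhattan distance separates: Σwᵢ(|x−xᵢ|+|y−yᵢ|) = Σwᵢ|x−xᵢ| + Σwᵢ|y−yᵢ|, so x and y are optimised independently as 1-D weighted medians.
Total weight W = 782; half = 391.
x-coordinate, sorted with cumulative weight:
  x=6 (E, w=20) cum 20
  x=8 (A, w=200) cum 220
  x=8 (C, w=250) cum 470  ← median
  x=19 (D, w=12) cum 482
  x=19 (F, w=50) cum 532
  x=25 (B, w=250) cum 782
⇒ x* = 8
y-coordinate, sorted with cumulative weight:
  y=1 (E, w=20) cum 20
  y=1 (F, w=50) cum 70
  y=8 (C, w=250) cum 320
  y=16 (D, w=12) cum 332
  y=19 (A, w=200) cum 532  ← median
  y=25 (B, w=250) cum 782
⇒ y* = 19

(8, 19)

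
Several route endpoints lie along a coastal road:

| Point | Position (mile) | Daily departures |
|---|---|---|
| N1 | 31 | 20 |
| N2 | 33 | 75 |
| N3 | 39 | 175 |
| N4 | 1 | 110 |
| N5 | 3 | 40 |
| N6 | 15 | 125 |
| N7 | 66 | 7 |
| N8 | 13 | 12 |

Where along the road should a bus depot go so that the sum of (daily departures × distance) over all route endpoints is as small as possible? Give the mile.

x = 15

For a sum of weighted absolute distances on a line, the optimum is the weighted median (not the mean). Total weight W = 564; half-weight = 282.
Sort by position and accumulate weight:
  mile 1 (N4, w=110) → cum 110
  mile 3 (N5, w=40) → cum 150
  mile 13 (N8, w=12) → cum 162
  mile 15 (N6, w=125) → cum 287  ≥ 282 → median here
  mile 31 (N1, w=20) → cum 307
  mile 33 (N2, w=75) → cum 382
  mile 39 (N3, w=175) → cum 557
  mile 66 (N7, w=7) → cum 564
Optimal location: mile 15.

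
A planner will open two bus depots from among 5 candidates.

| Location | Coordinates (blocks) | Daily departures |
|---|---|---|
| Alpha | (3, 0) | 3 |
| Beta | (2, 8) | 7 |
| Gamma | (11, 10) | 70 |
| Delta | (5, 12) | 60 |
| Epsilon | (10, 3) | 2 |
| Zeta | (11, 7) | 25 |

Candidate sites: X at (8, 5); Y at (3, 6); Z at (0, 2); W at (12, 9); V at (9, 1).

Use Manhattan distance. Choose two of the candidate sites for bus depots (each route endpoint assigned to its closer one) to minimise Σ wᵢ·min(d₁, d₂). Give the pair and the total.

Evaluate every pair (each demand assigned to the nearer of the two):
  {Y, W}: total = 750
  {Z, W}: total = 902
  {X, W}: total = 916
  {W, V}: total = 919
  {X, Y}: total = 1212
  {X, Z}: total = 1364
  {X, V}: total = 1375
  {Y, V}: total = 1495
  {Y, Z}: total = 1601
  {Z, V}: total = 1947
Best pair: {Y, W} with total 750.

{Y, W}, total 750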